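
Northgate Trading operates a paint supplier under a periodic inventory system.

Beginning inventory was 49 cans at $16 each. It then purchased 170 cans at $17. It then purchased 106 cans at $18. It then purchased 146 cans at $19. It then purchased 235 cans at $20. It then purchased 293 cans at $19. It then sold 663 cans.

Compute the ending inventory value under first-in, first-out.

Ending inventory = $6,427

Sale 1 (663) [FIFO — oldest first]: 49 @ $16 + 170 @ $17 + 106 @ $18 + 146 @ $19 + 192 @ $20 = $12,196
Ending inventory: 43 @ $20 + 293 @ $19 = $6,427
Check: goods available $18,623 = COGS $12,196 + ending $6,427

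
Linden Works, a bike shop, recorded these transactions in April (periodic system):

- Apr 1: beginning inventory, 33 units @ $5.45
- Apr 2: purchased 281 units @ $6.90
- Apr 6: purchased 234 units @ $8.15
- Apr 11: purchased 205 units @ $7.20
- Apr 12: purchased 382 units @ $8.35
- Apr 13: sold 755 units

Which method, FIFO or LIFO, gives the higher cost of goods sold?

FIFO COGS: 33 @ $5.45 + 281 @ $6.90 + 234 @ $8.15 + 205 @ $7.20 + 2 @ $8.35 = $5,518.55
LIFO COGS: 382 @ $8.35 + 205 @ $7.20 + 168 @ $8.15 = $6,034.90

LIFO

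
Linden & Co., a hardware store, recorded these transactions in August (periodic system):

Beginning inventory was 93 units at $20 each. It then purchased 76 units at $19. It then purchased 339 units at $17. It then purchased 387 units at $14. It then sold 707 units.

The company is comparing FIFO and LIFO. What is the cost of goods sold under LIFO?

FIFO COGS: 93 @ $20 + 76 @ $19 + 339 @ $17 + 199 @ $14 = $11,853
LIFO COGS: 387 @ $14 + 320 @ $17 = $10,858

COGS = $10,858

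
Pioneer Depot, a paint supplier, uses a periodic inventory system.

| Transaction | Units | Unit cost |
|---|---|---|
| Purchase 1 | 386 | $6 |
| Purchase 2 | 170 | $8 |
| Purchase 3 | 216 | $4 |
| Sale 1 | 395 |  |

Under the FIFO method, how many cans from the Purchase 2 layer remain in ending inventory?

161

Sale 1 (395) [FIFO — oldest first]: 386 @ $6 + 9 @ $8 = $2,388
Ending inventory: 161 @ $8 + 216 @ $4 = $2,152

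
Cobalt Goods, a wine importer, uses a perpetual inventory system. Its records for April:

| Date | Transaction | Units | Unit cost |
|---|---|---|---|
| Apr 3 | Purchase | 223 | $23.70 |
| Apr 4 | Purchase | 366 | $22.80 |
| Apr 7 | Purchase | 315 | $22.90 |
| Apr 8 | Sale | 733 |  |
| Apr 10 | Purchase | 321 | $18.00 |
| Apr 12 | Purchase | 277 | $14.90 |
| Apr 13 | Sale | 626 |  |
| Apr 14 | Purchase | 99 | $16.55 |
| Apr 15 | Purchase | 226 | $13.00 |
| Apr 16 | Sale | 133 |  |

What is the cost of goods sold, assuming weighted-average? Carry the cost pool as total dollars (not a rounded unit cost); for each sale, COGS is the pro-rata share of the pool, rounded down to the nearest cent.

After Apr 3: 223 on hand, pool $5,285.10 (≈ $23.7000 each)
After Apr 4: 589 on hand, pool $13,629.90 (≈ $23.1407 each)
After Apr 7: 904 on hand, pool $20,843.40 (≈ $23.0569 each)
Apr 8, sell 733: 733/904 × $20,843.40 → $16,900.67
After Apr 10: 492 on hand, pool $9,720.73 (≈ $19.7576 each)
After Apr 12: 769 on hand, pool $13,848.03 (≈ $18.0078 each)
Apr 13, sell 626: 626/769 × $13,848.03 → $11,272.90
After Apr 14: 242 on hand, pool $4,213.58 (≈ $17.4115 each)
After Apr 15: 468 on hand, pool $7,151.58 (≈ $15.2812 each)
Apr 16, sell 133: 133/468 × $7,151.58 → $2,032.39
Total COGS = $16,900.67 + $11,272.90 + $2,032.39 = $30,205.96
Ending inventory (cost pool remaining) = $5,119.19

COGS = $30,205.96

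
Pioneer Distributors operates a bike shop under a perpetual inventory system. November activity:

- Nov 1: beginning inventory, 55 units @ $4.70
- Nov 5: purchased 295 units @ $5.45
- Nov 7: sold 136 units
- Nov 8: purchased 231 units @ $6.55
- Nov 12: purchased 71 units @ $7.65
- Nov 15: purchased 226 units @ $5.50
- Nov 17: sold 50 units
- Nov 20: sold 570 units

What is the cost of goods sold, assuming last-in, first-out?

COGS = $4,541.80

Nov 7, 136 sold [LIFO — newest first]: 136 @ $5.45 = $741.20
Nov 17, 50 sold [LIFO — newest first]: 50 @ $5.50 = $275.00
Nov 20, 570 sold [LIFO — newest first]: 176 @ $5.50 + 71 @ $7.65 + 231 @ $6.55 + 92 @ $5.45 = $3,525.60
Total COGS = $741.20 + $275.00 + $3,525.60 = $4,541.80
Ending inventory: 55 @ $4.70 + 67 @ $5.45 = $623.65
Check: goods available $5,165.45 = COGS $4,541.80 + ending $623.65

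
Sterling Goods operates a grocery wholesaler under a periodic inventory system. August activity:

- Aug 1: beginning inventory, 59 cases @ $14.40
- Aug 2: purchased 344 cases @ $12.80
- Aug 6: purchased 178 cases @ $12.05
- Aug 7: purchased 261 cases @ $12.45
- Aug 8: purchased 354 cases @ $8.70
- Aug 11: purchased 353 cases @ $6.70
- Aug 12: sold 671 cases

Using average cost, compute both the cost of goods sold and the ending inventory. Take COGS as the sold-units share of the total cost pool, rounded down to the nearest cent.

Aug 12, sell 671: 671/1549 × $16,092.05 → $6,970.79
Ending inventory (cost pool remaining) = $9,121.26

COGS = $6,970.79; ending inventory = $9,121.26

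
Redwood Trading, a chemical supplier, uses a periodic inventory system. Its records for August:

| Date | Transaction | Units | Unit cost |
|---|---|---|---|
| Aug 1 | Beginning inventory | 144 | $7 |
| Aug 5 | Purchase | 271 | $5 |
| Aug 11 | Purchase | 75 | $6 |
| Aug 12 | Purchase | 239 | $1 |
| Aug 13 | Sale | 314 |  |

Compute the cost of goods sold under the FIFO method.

Aug 13, 314 sold [FIFO — oldest first]: 144 @ $7 + 170 @ $5 = $1,858
Ending inventory: 101 @ $5 + 75 @ $6 + 239 @ $1 = $1,194
Check: goods available $3,052 = COGS $1,858 + ending $1,194

COGS = $1,858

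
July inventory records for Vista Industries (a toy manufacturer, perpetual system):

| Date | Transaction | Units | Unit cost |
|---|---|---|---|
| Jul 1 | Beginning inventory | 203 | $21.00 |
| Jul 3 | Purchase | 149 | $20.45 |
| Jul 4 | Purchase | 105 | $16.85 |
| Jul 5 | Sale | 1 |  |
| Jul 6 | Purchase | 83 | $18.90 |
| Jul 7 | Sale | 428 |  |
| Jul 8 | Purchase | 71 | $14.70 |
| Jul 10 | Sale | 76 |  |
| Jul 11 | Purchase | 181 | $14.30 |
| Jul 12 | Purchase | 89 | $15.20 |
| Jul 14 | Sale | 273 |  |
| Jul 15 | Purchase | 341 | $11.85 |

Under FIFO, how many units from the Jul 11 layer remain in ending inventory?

14

Jul 5, 1 sold [FIFO — oldest first]: 1 @ $21.00 = $21.00
Jul 7, 428 sold [FIFO — oldest first]: 202 @ $21.00 + 149 @ $20.45 + 77 @ $16.85 = $8,586.50
Jul 10, 76 sold [FIFO — oldest first]: 28 @ $16.85 + 48 @ $18.90 = $1,379.00
Jul 14, 273 sold [FIFO — oldest first]: 35 @ $18.90 + 71 @ $14.70 + 167 @ $14.30 = $4,093.30
Total COGS = $21.00 + $8,586.50 + $1,379.00 + $4,093.30 = $14,079.80
Ending inventory: 14 @ $14.30 + 89 @ $15.20 + 341 @ $11.85 = $5,593.85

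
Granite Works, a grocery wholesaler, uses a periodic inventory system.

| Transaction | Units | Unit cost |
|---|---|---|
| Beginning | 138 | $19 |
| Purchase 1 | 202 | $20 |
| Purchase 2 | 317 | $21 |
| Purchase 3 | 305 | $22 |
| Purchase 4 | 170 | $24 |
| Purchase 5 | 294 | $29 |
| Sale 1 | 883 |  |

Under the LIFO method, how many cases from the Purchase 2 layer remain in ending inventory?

Sale 1 (883) [LIFO — newest first]: 294 @ $29 + 170 @ $24 + 305 @ $22 + 114 @ $21 = $21,710
Ending inventory: 138 @ $19 + 202 @ $20 + 203 @ $21 = $10,925

203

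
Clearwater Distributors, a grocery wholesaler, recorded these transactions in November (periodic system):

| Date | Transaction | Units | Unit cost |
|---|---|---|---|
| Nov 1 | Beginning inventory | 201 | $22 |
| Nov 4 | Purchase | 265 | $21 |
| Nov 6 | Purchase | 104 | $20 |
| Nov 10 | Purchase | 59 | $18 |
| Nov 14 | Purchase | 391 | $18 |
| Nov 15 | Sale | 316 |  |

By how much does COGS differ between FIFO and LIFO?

FIFO COGS: 201 @ $22 + 115 @ $21 = $6,837
LIFO COGS: 316 @ $18 = $5,688
Difference = |$6,837 − $5,688| = $1,149

$1,149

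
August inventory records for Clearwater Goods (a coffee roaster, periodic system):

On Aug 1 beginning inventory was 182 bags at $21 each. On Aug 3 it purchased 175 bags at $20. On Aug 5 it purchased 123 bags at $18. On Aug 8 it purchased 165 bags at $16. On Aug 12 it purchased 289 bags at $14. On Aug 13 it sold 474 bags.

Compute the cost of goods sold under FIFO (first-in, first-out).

COGS = $9,428

Aug 13, 474 sold [FIFO — oldest first]: 182 @ $21 + 175 @ $20 + 117 @ $18 = $9,428
Ending inventory: 6 @ $18 + 165 @ $16 + 289 @ $14 = $6,794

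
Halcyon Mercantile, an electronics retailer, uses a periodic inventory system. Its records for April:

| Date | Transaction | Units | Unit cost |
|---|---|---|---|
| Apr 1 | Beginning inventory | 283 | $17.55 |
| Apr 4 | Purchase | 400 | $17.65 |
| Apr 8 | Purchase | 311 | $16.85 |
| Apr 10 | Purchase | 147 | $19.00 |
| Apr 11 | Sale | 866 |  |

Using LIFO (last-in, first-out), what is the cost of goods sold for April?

Apr 11, 866 sold [LIFO — newest first]: 147 @ $19.00 + 311 @ $16.85 + 400 @ $17.65 + 8 @ $17.55 = $15,233.75
Ending inventory: 275 @ $17.55 = $4,826.25
Check: goods available $20,060.00 = COGS $15,233.75 + ending $4,826.25

COGS = $15,233.75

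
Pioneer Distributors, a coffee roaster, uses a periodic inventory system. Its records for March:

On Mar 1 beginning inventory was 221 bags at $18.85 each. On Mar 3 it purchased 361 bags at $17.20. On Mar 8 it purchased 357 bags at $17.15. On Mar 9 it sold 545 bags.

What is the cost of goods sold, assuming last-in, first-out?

COGS = $9,356.15

Mar 9, 545 sold [LIFO — newest first]: 357 @ $17.15 + 188 @ $17.20 = $9,356.15
Ending inventory: 221 @ $18.85 + 173 @ $17.20 = $7,141.45
Check: goods available $16,497.60 = COGS $9,356.15 + ending $7,141.45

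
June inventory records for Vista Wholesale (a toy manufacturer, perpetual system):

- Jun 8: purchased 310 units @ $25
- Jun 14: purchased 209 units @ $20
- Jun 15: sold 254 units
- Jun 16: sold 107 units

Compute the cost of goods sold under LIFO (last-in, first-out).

Jun 15, 254 sold [LIFO — newest first]: 209 @ $20 + 45 @ $25 = $5,305
Jun 16, 107 sold [LIFO — newest first]: 107 @ $25 = $2,675
Total COGS = $5,305 + $2,675 = $7,980
Ending inventory: 158 @ $25 = $3,950
Check: goods available $11,930 = COGS $7,980 + ending $3,950

COGS = $7,980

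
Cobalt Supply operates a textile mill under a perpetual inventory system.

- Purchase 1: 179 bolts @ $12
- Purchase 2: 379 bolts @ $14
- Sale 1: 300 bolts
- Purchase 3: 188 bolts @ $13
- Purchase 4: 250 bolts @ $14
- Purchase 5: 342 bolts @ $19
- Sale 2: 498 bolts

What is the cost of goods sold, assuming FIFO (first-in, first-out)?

COGS = $10,626

Sale 1 (300) [FIFO — oldest first]: 179 @ $12 + 121 @ $14 = $3,842
Sale 2 (498) [FIFO — oldest first]: 258 @ $14 + 188 @ $13 + 52 @ $14 = $6,784
Total COGS = $3,842 + $6,784 = $10,626
Ending inventory: 198 @ $14 + 342 @ $19 = $9,270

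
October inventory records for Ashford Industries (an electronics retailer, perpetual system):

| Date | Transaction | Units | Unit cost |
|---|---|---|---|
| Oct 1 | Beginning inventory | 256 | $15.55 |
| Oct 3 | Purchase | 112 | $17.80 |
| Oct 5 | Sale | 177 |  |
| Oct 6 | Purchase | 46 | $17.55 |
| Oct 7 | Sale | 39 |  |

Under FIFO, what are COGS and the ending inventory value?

COGS = $3,358.80; ending inventory = $3,422.90

Oct 5, 177 sold [FIFO — oldest first]: 177 @ $15.55 = $2,752.35
Oct 7, 39 sold [FIFO — oldest first]: 39 @ $15.55 = $606.45
Total COGS = $2,752.35 + $606.45 = $3,358.80
Ending inventory: 40 @ $15.55 + 112 @ $17.80 + 46 @ $17.55 = $3,422.90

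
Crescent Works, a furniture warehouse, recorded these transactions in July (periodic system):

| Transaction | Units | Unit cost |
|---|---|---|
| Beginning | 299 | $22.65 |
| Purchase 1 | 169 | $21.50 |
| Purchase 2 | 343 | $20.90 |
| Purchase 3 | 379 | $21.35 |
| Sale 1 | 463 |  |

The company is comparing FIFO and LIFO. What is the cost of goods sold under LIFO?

COGS = $9,847.25

FIFO COGS: 299 @ $22.65 + 164 @ $21.50 = $10,298.35
LIFO COGS: 379 @ $21.35 + 84 @ $20.90 = $9,847.25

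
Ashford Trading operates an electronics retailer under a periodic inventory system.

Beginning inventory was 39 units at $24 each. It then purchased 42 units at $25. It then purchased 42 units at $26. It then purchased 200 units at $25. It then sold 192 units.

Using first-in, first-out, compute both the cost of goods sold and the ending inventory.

COGS = $4,803; ending inventory = $3,275

Sale 1 (192) [FIFO — oldest first]: 39 @ $24 + 42 @ $25 + 42 @ $26 + 69 @ $25 = $4,803
Ending inventory: 131 @ $25 = $3,275
Check: goods available $8,078 = COGS $4,803 + ending $3,275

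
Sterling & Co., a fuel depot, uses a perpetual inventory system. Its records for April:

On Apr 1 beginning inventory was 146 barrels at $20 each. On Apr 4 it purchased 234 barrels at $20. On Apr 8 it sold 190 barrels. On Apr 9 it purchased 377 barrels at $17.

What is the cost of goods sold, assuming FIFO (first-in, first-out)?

COGS = $3,800

Apr 8, 190 sold [FIFO — oldest first]: 146 @ $20 + 44 @ $20 = $3,800
Ending inventory: 190 @ $20 + 377 @ $17 = $10,209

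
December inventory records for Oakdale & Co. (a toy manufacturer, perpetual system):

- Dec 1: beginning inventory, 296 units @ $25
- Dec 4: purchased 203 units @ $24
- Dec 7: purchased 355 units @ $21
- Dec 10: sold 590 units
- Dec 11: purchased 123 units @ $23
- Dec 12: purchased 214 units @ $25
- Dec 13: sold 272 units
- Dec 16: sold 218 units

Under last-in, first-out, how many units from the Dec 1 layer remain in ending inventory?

111

Dec 10, 590 sold [LIFO — newest first]: 355 @ $21 + 203 @ $24 + 32 @ $25 = $13,127
Dec 13, 272 sold [LIFO — newest first]: 214 @ $25 + 58 @ $23 = $6,684
Dec 16, 218 sold [LIFO — newest first]: 65 @ $23 + 153 @ $25 = $5,320
Total COGS = $13,127 + $6,684 + $5,320 = $25,131
Ending inventory: 111 @ $25 = $2,775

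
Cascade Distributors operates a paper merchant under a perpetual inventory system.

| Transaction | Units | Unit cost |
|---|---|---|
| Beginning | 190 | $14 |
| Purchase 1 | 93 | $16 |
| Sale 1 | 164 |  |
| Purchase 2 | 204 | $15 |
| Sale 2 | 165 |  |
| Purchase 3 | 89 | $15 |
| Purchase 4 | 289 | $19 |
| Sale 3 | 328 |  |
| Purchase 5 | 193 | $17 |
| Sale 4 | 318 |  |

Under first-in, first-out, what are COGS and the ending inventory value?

COGS = $15,904; ending inventory = $1,411

Sale 1 (164) [FIFO — oldest first]: 164 @ $14 = $2,296
Sale 2 (165) [FIFO — oldest first]: 26 @ $14 + 93 @ $16 + 46 @ $15 = $2,542
Sale 3 (328) [FIFO — oldest first]: 158 @ $15 + 89 @ $15 + 81 @ $19 = $5,244
Sale 4 (318) [FIFO — oldest first]: 208 @ $19 + 110 @ $17 = $5,822
Total COGS = $2,296 + $2,542 + $5,244 + $5,822 = $15,904
Ending inventory: 83 @ $17 = $1,411
Check: goods available $17,315 = COGS $15,904 + ending $1,411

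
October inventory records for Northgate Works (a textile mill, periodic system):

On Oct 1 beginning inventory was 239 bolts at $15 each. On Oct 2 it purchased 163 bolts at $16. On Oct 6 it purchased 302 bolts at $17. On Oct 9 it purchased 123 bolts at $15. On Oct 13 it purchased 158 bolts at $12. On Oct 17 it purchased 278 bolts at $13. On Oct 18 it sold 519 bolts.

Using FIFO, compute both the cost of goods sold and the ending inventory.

COGS = $8,182; ending inventory = $10,500

Oct 18, 519 sold [FIFO — oldest first]: 239 @ $15 + 163 @ $16 + 117 @ $17 = $8,182
Ending inventory: 185 @ $17 + 123 @ $15 + 158 @ $12 + 278 @ $13 = $10,500
Check: goods available $18,682 = COGS $8,182 + ending $10,500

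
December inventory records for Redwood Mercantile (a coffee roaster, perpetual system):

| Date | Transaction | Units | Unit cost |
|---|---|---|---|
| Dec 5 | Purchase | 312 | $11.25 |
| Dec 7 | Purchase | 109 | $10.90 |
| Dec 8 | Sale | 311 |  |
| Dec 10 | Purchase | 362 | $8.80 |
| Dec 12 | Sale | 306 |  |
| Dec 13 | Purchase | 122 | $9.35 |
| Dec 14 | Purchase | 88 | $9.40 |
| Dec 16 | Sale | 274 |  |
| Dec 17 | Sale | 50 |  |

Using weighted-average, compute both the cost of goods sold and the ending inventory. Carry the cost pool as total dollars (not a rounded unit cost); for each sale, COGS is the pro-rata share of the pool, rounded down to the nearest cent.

COGS = $9,364.79; ending inventory = $486.81

After Dec 5: 312 on hand, pool $3,510.00 (≈ $11.2500 each)
After Dec 7: 421 on hand, pool $4,698.10 (≈ $11.1594 each)
Dec 8, sell 311: 311/421 × $4,698.10 → $3,470.56
After Dec 10: 472 on hand, pool $4,413.14 (≈ $9.3499 each)
Dec 12, sell 306: 306/472 × $4,413.14 → $2,861.06
After Dec 13: 288 on hand, pool $2,692.78 (≈ $9.3499 each)
After Dec 14: 376 on hand, pool $3,519.98 (≈ $9.3616 each)
Dec 16, sell 274: 274/376 × $3,519.98 → $2,565.09
Dec 17, sell 50: 50/102 × $954.89 → $468.08
Total COGS = $3,470.56 + $2,861.06 + $2,565.09 + $468.08 = $9,364.79
Ending inventory (cost pool remaining) = $486.81
Check: goods available $9,851.60 = COGS $9,364.79 + ending $486.81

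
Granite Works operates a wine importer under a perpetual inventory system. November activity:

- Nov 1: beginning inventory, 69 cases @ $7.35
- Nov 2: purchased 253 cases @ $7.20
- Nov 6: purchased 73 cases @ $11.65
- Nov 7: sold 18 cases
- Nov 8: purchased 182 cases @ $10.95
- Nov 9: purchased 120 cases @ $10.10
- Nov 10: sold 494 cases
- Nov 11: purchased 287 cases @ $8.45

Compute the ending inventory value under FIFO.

Nov 7, 18 sold [FIFO — oldest first]: 18 @ $7.35 = $132.30
Nov 10, 494 sold [FIFO — oldest first]: 51 @ $7.35 + 253 @ $7.20 + 73 @ $11.65 + 117 @ $10.95 = $4,328.05
Total COGS = $132.30 + $4,328.05 = $4,460.35
Ending inventory: 65 @ $10.95 + 120 @ $10.10 + 287 @ $8.45 = $4,348.90

Ending inventory = $4,348.90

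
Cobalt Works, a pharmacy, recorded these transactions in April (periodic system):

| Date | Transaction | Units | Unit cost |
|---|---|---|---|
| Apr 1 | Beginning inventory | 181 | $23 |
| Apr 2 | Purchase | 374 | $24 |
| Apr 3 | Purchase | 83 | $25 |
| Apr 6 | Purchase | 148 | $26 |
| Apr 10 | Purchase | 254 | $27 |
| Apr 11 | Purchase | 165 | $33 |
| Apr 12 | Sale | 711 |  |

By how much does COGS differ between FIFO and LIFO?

$2,578

FIFO COGS: 181 @ $23 + 374 @ $24 + 83 @ $25 + 73 @ $26 = $17,112
LIFO COGS: 165 @ $33 + 254 @ $27 + 148 @ $26 + 83 @ $25 + 61 @ $24 = $19,690
Difference = |$17,112 − $19,690| = $2,578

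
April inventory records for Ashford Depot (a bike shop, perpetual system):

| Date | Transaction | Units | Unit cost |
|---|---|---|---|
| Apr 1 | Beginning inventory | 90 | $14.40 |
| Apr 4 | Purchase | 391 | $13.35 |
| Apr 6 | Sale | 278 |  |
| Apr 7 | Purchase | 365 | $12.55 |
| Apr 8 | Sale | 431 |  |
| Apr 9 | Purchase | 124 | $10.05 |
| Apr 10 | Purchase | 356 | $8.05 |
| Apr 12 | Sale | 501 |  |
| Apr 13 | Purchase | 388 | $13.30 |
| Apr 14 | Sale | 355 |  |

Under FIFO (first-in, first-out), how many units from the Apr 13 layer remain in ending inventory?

149

Apr 6, 278 sold [FIFO — oldest first]: 90 @ $14.40 + 188 @ $13.35 = $3,805.80
Apr 8, 431 sold [FIFO — oldest first]: 203 @ $13.35 + 228 @ $12.55 = $5,571.45
Apr 12, 501 sold [FIFO — oldest first]: 137 @ $12.55 + 124 @ $10.05 + 240 @ $8.05 = $4,897.55
Apr 14, 355 sold [FIFO — oldest first]: 116 @ $8.05 + 239 @ $13.30 = $4,112.50
Total COGS = $3,805.80 + $5,571.45 + $4,897.55 + $4,112.50 = $18,387.30
Ending inventory: 149 @ $13.30 = $1,981.70
Check: goods available $20,369.00 = COGS $18,387.30 + ending $1,981.70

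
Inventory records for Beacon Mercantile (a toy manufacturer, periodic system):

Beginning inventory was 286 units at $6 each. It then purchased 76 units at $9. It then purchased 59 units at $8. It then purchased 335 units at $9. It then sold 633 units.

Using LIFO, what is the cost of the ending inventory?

Sale 1 (633) [LIFO — newest first]: 335 @ $9 + 59 @ $8 + 76 @ $9 + 163 @ $6 = $5,149
Ending inventory: 123 @ $6 = $738
Check: goods available $5,887 = COGS $5,149 + ending $738

Ending inventory = $738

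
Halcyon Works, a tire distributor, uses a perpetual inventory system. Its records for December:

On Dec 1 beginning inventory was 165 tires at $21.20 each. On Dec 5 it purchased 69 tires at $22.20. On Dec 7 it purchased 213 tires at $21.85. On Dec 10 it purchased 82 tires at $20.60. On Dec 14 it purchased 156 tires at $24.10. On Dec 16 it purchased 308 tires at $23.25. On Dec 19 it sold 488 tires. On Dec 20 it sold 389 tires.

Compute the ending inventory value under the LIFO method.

Dec 19, 488 sold [LIFO — newest first]: 308 @ $23.25 + 156 @ $24.10 + 24 @ $20.60 = $11,415.00
Dec 20, 389 sold [LIFO — newest first]: 58 @ $20.60 + 213 @ $21.85 + 69 @ $22.20 + 49 @ $21.20 = $8,419.45
Total COGS = $11,415.00 + $8,419.45 = $19,834.45
Ending inventory: 116 @ $21.20 = $2,459.20
Check: goods available $22,293.65 = COGS $19,834.45 + ending $2,459.20

Ending inventory = $2,459.20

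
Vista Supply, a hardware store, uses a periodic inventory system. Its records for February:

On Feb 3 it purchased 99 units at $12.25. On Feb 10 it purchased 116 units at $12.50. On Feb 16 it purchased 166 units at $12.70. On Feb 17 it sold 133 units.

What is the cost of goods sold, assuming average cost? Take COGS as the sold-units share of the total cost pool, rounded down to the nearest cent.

Feb 17, sell 133: 133/381 × $4,770.95 → $1,665.44
Ending inventory (cost pool remaining) = $3,105.51
Check: goods available $4,770.95 = COGS $1,665.44 + ending $3,105.51

COGS = $1,665.44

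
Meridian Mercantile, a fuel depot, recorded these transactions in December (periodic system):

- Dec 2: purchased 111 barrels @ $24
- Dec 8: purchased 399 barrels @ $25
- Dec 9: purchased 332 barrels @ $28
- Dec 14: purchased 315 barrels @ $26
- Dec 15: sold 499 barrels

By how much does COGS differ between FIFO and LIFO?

FIFO COGS: 111 @ $24 + 388 @ $25 = $12,364
LIFO COGS: 315 @ $26 + 184 @ $28 = $13,342
Difference = |$12,364 − $13,342| = $978

$978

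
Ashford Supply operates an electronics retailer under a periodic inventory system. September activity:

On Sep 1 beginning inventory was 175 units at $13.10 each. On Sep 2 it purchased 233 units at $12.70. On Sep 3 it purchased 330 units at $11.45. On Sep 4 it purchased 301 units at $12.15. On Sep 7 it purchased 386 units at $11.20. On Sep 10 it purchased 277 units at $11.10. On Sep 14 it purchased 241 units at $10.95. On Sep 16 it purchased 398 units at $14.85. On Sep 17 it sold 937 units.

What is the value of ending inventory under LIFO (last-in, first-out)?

Ending inventory = $16,775.25

Sep 17, 937 sold [LIFO — newest first]: 398 @ $14.85 + 241 @ $10.95 + 277 @ $11.10 + 21 @ $11.20 = $11,859.15
Ending inventory: 175 @ $13.10 + 233 @ $12.70 + 330 @ $11.45 + 301 @ $12.15 + 365 @ $11.20 = $16,775.25
Check: goods available $28,634.40 = COGS $11,859.15 + ending $16,775.25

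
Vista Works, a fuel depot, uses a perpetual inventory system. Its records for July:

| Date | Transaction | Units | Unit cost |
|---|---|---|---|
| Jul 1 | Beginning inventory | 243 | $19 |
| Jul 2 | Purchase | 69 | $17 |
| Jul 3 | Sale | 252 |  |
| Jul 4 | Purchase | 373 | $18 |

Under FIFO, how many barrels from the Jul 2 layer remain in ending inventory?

60

Jul 3, 252 sold [FIFO — oldest first]: 243 @ $19 + 9 @ $17 = $4,770
Ending inventory: 60 @ $17 + 373 @ $18 = $7,734
Check: goods available $12,504 = COGS $4,770 + ending $7,734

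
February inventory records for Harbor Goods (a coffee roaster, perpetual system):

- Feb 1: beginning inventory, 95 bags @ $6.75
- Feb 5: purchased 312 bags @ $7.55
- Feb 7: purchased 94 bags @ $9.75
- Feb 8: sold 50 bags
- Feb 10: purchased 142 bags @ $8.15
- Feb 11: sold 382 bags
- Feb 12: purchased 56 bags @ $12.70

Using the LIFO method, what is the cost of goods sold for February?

Feb 8, 50 sold [LIFO — newest first]: 50 @ $9.75 = $487.50
Feb 11, 382 sold [LIFO — newest first]: 142 @ $8.15 + 44 @ $9.75 + 196 @ $7.55 = $3,066.10
Total COGS = $487.50 + $3,066.10 = $3,553.60
Ending inventory: 95 @ $6.75 + 116 @ $7.55 + 56 @ $12.70 = $2,228.25

COGS = $3,553.60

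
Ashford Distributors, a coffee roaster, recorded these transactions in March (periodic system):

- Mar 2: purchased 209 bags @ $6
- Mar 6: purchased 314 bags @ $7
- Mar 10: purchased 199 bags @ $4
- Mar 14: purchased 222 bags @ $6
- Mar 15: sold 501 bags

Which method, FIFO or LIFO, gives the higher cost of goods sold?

FIFO

FIFO COGS: 209 @ $6 + 292 @ $7 = $3,298
LIFO COGS: 222 @ $6 + 199 @ $4 + 80 @ $7 = $2,688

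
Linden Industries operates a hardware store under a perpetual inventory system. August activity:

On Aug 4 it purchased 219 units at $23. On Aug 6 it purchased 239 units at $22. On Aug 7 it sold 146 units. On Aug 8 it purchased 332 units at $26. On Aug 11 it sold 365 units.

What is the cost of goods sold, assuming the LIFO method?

COGS = $12,570

Aug 7, 146 sold [LIFO — newest first]: 146 @ $22 = $3,212
Aug 11, 365 sold [LIFO — newest first]: 332 @ $26 + 33 @ $22 = $9,358
Total COGS = $3,212 + $9,358 = $12,570
Ending inventory: 219 @ $23 + 60 @ $22 = $6,357
Check: goods available $18,927 = COGS $12,570 + ending $6,357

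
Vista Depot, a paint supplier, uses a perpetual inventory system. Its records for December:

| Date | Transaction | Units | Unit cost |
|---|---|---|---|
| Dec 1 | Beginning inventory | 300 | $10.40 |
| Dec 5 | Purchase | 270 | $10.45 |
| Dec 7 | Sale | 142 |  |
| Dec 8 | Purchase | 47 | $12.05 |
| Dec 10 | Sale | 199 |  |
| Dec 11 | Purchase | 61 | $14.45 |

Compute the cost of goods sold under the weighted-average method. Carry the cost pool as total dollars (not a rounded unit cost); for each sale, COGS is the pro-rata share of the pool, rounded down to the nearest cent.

After Dec 1: 300 on hand, pool $3,120.00 (≈ $10.4000 each)
After Dec 5: 570 on hand, pool $5,941.50 (≈ $10.4237 each)
Dec 7, sell 142: 142/570 × $5,941.50 → $1,480.16
After Dec 8: 475 on hand, pool $5,027.69 (≈ $10.5846 each)
Dec 10, sell 199: 199/475 × $5,027.69 → $2,106.33
After Dec 11: 337 on hand, pool $3,802.81 (≈ $11.2843 each)
Total COGS = $1,480.16 + $2,106.33 = $3,586.49
Ending inventory (cost pool remaining) = $3,802.81

COGS = $3,586.49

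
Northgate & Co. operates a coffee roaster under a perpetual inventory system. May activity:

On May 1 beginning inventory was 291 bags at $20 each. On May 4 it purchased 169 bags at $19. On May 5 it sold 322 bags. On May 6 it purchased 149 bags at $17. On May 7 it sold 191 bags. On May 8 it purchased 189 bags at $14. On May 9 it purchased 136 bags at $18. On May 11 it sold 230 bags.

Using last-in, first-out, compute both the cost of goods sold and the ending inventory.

May 5, 322 sold [LIFO — newest first]: 169 @ $19 + 153 @ $20 = $6,271
May 7, 191 sold [LIFO — newest first]: 149 @ $17 + 42 @ $20 = $3,373
May 11, 230 sold [LIFO — newest first]: 136 @ $18 + 94 @ $14 = $3,764
Total COGS = $6,271 + $3,373 + $3,764 = $13,408
Ending inventory: 96 @ $20 + 95 @ $14 = $3,250
Check: goods available $16,658 = COGS $13,408 + ending $3,250

COGS = $13,408; ending inventory = $3,250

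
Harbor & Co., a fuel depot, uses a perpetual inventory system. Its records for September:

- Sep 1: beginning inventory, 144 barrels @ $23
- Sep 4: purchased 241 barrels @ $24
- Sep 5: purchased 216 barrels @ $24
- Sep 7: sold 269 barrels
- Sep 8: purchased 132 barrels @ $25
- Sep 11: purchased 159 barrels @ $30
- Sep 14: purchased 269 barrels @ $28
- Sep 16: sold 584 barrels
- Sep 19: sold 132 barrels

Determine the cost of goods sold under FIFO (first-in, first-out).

Sep 7, 269 sold [FIFO — oldest first]: 144 @ $23 + 125 @ $24 = $6,312
Sep 16, 584 sold [FIFO — oldest first]: 116 @ $24 + 216 @ $24 + 132 @ $25 + 120 @ $30 = $14,868
Sep 19, 132 sold [FIFO — oldest first]: 39 @ $30 + 93 @ $28 = $3,774
Total COGS = $6,312 + $14,868 + $3,774 = $24,954
Ending inventory: 176 @ $28 = $4,928
Check: goods available $29,882 = COGS $24,954 + ending $4,928

COGS = $24,954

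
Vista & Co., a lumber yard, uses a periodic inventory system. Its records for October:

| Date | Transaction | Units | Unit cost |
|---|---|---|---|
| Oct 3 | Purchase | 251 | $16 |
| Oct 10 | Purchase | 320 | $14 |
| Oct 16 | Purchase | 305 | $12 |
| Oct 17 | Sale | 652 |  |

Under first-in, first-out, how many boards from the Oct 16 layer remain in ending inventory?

Oct 17, 652 sold [FIFO — oldest first]: 251 @ $16 + 320 @ $14 + 81 @ $12 = $9,468
Ending inventory: 224 @ $12 = $2,688
Check: goods available $12,156 = COGS $9,468 + ending $2,688

224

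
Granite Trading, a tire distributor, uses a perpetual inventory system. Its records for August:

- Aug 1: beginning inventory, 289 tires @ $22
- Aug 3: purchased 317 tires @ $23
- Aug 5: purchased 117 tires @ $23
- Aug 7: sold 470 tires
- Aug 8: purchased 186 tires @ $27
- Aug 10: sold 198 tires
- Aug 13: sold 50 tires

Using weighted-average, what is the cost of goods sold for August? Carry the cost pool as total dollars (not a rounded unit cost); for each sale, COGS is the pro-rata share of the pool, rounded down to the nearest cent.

After Aug 1: 289 on hand, pool $6,358.00 (≈ $22.0000 each)
After Aug 3: 606 on hand, pool $13,649.00 (≈ $22.5231 each)
After Aug 5: 723 on hand, pool $16,340.00 (≈ $22.6003 each)
Aug 7, sell 470: 470/723 × $16,340.00 → $10,622.13
After Aug 8: 439 on hand, pool $10,739.87 (≈ $24.4644 each)
Aug 10, sell 198: 198/439 × $10,739.87 → $4,843.95
Aug 13, sell 50: 50/241 × $5,895.92 → $1,223.21
Total COGS = $10,622.13 + $4,843.95 + $1,223.21 = $16,689.29
Ending inventory (cost pool remaining) = $4,672.71
Check: goods available $21,362.00 = COGS $16,689.29 + ending $4,672.71

COGS = $16,689.29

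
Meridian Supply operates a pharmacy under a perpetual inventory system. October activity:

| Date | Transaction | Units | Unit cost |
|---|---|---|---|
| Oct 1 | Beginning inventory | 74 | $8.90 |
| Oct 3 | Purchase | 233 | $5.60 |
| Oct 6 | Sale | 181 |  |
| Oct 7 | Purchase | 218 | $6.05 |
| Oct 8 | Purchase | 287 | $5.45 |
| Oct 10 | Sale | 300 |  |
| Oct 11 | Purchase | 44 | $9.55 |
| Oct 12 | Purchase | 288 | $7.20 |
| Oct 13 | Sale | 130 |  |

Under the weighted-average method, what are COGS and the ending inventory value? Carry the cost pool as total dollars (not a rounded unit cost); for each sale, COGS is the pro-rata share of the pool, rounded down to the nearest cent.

After Oct 1: 74 on hand, pool $658.60 (≈ $8.9000 each)
After Oct 3: 307 on hand, pool $1,963.40 (≈ $6.3954 each)
Oct 6, sell 181: 181/307 × $1,963.40 → $1,157.57
After Oct 7: 344 on hand, pool $2,124.73 (≈ $6.1765 each)
After Oct 8: 631 on hand, pool $3,688.88 (≈ $5.8461 each)
Oct 10, sell 300: 300/631 × $3,688.88 → $1,753.82
After Oct 11: 375 on hand, pool $2,355.26 (≈ $6.2807 each)
After Oct 12: 663 on hand, pool $4,428.86 (≈ $6.6800 each)
Oct 13, sell 130: 130/663 × $4,428.86 → $868.40
Total COGS = $1,157.57 + $1,753.82 + $868.40 = $3,779.79
Ending inventory (cost pool remaining) = $3,560.46
Check: goods available $7,340.25 = COGS $3,779.79 + ending $3,560.46

COGS = $3,779.79; ending inventory = $3,560.46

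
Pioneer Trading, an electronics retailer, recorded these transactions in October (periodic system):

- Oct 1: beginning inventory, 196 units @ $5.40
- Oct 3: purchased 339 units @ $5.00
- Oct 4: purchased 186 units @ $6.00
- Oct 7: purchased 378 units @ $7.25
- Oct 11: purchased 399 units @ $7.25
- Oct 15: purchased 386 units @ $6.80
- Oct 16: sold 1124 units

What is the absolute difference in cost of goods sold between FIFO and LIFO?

FIFO COGS: 196 @ $5.40 + 339 @ $5.00 + 186 @ $6.00 + 378 @ $7.25 + 25 @ $7.25 = $6,791.15
LIFO COGS: 386 @ $6.80 + 399 @ $7.25 + 339 @ $7.25 = $7,975.30
Difference = |$6,791.15 − $7,975.30| = $1,184.15

$1,184.15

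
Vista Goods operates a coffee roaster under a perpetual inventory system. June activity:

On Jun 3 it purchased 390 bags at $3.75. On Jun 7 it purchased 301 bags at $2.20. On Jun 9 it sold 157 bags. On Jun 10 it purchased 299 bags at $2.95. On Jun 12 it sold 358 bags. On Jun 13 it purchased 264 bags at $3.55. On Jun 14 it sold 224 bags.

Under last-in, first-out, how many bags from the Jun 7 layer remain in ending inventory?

Jun 9, 157 sold [LIFO — newest first]: 157 @ $2.20 = $345.40
Jun 12, 358 sold [LIFO — newest first]: 299 @ $2.95 + 59 @ $2.20 = $1,011.85
Jun 14, 224 sold [LIFO — newest first]: 224 @ $3.55 = $795.20
Total COGS = $345.40 + $1,011.85 + $795.20 = $2,152.45
Ending inventory: 390 @ $3.75 + 85 @ $2.20 + 40 @ $3.55 = $1,791.50

85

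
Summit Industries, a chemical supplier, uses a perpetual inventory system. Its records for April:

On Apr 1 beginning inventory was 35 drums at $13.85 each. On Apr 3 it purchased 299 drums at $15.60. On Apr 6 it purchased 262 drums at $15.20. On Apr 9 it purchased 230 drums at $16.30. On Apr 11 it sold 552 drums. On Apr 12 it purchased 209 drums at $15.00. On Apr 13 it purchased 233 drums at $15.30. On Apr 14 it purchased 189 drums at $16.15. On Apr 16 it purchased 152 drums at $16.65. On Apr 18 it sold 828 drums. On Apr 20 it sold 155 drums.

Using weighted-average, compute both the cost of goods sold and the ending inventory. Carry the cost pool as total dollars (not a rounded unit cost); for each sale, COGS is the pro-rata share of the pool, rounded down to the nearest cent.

After Apr 1: 35 on hand, pool $484.75 (≈ $13.8500 each)
After Apr 3: 334 on hand, pool $5,149.15 (≈ $15.4166 each)
After Apr 6: 596 on hand, pool $9,131.55 (≈ $15.3214 each)
After Apr 9: 826 on hand, pool $12,880.55 (≈ $15.5939 each)
Apr 11, sell 552: 552/826 × $12,880.55 → $8,607.82
After Apr 12: 483 on hand, pool $7,407.73 (≈ $15.3369 each)
After Apr 13: 716 on hand, pool $10,972.63 (≈ $15.3249 each)
After Apr 14: 905 on hand, pool $14,024.98 (≈ $15.4972 each)
After Apr 16: 1057 on hand, pool $16,555.78 (≈ $15.6630 each)
Apr 18, sell 828: 828/1057 × $16,555.78 → $12,968.95
Apr 20, sell 155: 155/229 × $3,586.83 → $2,427.76
Total COGS = $8,607.82 + $12,968.95 + $2,427.76 = $24,004.53
Ending inventory (cost pool remaining) = $1,159.07

COGS = $24,004.53; ending inventory = $1,159.07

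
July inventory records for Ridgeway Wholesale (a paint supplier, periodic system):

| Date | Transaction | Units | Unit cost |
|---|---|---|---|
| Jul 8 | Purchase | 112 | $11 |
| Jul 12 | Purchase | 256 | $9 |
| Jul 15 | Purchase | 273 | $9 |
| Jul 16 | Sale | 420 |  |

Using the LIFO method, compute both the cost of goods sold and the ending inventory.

COGS = $3,780; ending inventory = $2,213

Jul 16, 420 sold [LIFO — newest first]: 273 @ $9 + 147 @ $9 = $3,780
Ending inventory: 112 @ $11 + 109 @ $9 = $2,213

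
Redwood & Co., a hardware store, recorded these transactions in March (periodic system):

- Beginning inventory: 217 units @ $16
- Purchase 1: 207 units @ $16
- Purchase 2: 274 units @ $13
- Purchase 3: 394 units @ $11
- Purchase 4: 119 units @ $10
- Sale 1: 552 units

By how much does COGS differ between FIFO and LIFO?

$2,417

FIFO COGS: 217 @ $16 + 207 @ $16 + 128 @ $13 = $8,448
LIFO COGS: 119 @ $10 + 394 @ $11 + 39 @ $13 = $6,031
Difference = |$8,448 − $6,031| = $2,417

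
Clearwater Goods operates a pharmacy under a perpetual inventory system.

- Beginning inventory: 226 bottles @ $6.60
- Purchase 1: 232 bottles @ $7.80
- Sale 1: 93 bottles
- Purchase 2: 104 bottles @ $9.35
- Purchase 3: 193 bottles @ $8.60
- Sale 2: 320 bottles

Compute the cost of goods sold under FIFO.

COGS = $2,950.20

Sale 1 (93) [FIFO — oldest first]: 93 @ $6.60 = $613.80
Sale 2 (320) [FIFO — oldest first]: 133 @ $6.60 + 187 @ $7.80 = $2,336.40
Total COGS = $613.80 + $2,336.40 = $2,950.20
Ending inventory: 45 @ $7.80 + 104 @ $9.35 + 193 @ $8.60 = $2,983.20
Check: goods available $5,933.40 = COGS $2,950.20 + ending $2,983.20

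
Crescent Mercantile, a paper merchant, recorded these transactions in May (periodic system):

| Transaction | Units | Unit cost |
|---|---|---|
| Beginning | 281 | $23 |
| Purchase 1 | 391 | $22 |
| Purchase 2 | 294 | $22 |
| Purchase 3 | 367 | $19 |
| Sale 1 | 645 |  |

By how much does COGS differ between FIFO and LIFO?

FIFO COGS: 281 @ $23 + 364 @ $22 = $14,471
LIFO COGS: 367 @ $19 + 278 @ $22 = $13,089
Difference = |$14,471 − $13,089| = $1,382

$1,382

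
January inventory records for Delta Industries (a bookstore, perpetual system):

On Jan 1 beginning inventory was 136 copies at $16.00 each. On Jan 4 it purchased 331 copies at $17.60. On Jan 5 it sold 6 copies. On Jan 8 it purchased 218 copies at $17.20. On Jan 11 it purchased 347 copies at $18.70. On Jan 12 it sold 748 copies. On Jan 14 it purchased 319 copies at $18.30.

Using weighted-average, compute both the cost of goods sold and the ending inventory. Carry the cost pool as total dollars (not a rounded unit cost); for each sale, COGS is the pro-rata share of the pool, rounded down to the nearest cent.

After Jan 1: 136 on hand, pool $2,176.00 (≈ $16.0000 each)
After Jan 4: 467 on hand, pool $8,001.60 (≈ $17.1340 each)
Jan 5, sell 6: 6/467 × $8,001.60 → $102.80
After Jan 8: 679 on hand, pool $11,648.40 (≈ $17.1552 each)
After Jan 11: 1026 on hand, pool $18,137.30 (≈ $17.6777 each)
Jan 12, sell 748: 748/1026 × $18,137.30 → $13,222.90
After Jan 14: 597 on hand, pool $10,752.10 (≈ $18.0102 each)
Total COGS = $102.80 + $13,222.90 = $13,325.70
Ending inventory (cost pool remaining) = $10,752.10

COGS = $13,325.70; ending inventory = $10,752.10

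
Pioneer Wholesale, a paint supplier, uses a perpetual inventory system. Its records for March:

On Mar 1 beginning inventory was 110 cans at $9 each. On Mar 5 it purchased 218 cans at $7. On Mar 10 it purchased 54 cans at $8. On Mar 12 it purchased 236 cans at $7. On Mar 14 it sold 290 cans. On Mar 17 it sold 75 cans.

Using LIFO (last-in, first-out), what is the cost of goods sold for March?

Mar 14, 290 sold [LIFO — newest first]: 236 @ $7 + 54 @ $8 = $2,084
Mar 17, 75 sold [LIFO — newest first]: 75 @ $7 = $525
Total COGS = $2,084 + $525 = $2,609
Ending inventory: 110 @ $9 + 143 @ $7 = $1,991
Check: goods available $4,600 = COGS $2,609 + ending $1,991

COGS = $2,609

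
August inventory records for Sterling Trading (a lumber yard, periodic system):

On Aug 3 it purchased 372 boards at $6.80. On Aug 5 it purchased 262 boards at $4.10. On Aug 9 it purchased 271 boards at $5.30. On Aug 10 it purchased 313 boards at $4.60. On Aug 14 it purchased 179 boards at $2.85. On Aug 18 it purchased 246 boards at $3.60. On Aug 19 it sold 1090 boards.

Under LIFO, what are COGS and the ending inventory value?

Aug 19, 1090 sold [LIFO — newest first]: 246 @ $3.60 + 179 @ $2.85 + 313 @ $4.60 + 271 @ $5.30 + 81 @ $4.10 = $4,603.95
Ending inventory: 372 @ $6.80 + 181 @ $4.10 = $3,271.70

COGS = $4,603.95; ending inventory = $3,271.70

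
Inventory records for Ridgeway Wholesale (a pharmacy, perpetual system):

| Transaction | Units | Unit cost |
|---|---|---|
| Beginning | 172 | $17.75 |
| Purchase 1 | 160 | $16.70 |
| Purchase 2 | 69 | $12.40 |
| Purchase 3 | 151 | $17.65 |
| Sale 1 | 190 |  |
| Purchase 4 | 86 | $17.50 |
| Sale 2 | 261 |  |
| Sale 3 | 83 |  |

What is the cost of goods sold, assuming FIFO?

COGS = $8,928.05

Sale 1 (190) [FIFO — oldest first]: 172 @ $17.75 + 18 @ $16.70 = $3,353.60
Sale 2 (261) [FIFO — oldest first]: 142 @ $16.70 + 69 @ $12.40 + 50 @ $17.65 = $4,109.50
Sale 3 (83) [FIFO — oldest first]: 83 @ $17.65 = $1,464.95
Total COGS = $3,353.60 + $4,109.50 + $1,464.95 = $8,928.05
Ending inventory: 18 @ $17.65 + 86 @ $17.50 = $1,822.70
Check: goods available $10,750.75 = COGS $8,928.05 + ending $1,822.70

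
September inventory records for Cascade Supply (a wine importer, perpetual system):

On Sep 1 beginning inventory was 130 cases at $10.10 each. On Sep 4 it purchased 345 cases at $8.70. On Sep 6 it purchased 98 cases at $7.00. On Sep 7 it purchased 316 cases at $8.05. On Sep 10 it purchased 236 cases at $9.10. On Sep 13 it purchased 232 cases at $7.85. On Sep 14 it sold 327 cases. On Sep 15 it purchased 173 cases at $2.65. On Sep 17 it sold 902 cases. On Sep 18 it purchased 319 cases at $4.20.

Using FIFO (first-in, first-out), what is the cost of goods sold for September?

Sep 14, 327 sold [FIFO — oldest first]: 130 @ $10.10 + 197 @ $8.70 = $3,026.90
Sep 17, 902 sold [FIFO — oldest first]: 148 @ $8.70 + 98 @ $7.00 + 316 @ $8.05 + 236 @ $9.10 + 104 @ $7.85 = $7,481.40
Total COGS = $3,026.90 + $7,481.40 = $10,508.30
Ending inventory: 128 @ $7.85 + 173 @ $2.65 + 319 @ $4.20 = $2,803.05

COGS = $10,508.30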